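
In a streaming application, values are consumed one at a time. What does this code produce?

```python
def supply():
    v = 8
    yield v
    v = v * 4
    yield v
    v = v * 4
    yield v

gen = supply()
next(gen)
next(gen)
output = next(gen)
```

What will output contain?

Step 1: Trace through generator execution:
  Yield 1: v starts at 8, yield 8
  Yield 2: v = 8 * 4 = 32, yield 32
  Yield 3: v = 32 * 4 = 128, yield 128
Step 2: First next() gets 8, second next() gets the second value, third next() yields 128.
Therefore output = 128.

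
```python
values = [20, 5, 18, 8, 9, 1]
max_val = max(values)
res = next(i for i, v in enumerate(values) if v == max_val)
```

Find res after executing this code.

Step 1: max([20, 5, 18, 8, 9, 1]) = 20.
Step 2: Find first index where value == 20:
  Index 0: 20 == 20, found!
Therefore res = 0.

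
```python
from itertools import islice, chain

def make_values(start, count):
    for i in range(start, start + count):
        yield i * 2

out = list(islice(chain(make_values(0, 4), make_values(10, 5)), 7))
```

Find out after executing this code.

Step 1: make_values(0, 4) yields [0, 2, 4, 6].
Step 2: make_values(10, 5) yields [20, 22, 24, 26, 28].
Step 3: chain concatenates: [0, 2, 4, 6, 20, 22, 24, 26, 28].
Step 4: islice takes first 7: [0, 2, 4, 6, 20, 22, 24].
Therefore out = [0, 2, 4, 6, 20, 22, 24].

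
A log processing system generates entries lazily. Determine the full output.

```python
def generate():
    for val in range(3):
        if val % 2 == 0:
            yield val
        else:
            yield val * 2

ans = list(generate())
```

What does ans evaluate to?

Step 1: For each val in range(3), yield val if even, else val*2:
  val=0 (even): yield 0
  val=1 (odd): yield 1*2 = 2
  val=2 (even): yield 2
Therefore ans = [0, 2, 2].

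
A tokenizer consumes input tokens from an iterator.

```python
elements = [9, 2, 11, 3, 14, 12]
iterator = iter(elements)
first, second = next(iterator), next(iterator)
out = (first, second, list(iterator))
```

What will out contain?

Step 1: Create iterator over [9, 2, 11, 3, 14, 12].
Step 2: first = 9, second = 2.
Step 3: Remaining elements: [11, 3, 14, 12].
Therefore out = (9, 2, [11, 3, 14, 12]).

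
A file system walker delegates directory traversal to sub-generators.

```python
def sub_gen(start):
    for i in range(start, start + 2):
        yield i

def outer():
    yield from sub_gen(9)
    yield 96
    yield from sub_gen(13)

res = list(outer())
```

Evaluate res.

Step 1: outer() delegates to sub_gen(9):
  yield 9
  yield 10
Step 2: yield 96
Step 3: Delegates to sub_gen(13):
  yield 13
  yield 14
Therefore res = [9, 10, 96, 13, 14].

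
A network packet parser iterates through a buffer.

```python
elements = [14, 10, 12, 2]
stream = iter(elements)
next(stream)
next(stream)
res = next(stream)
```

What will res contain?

Step 1: Create iterator over [14, 10, 12, 2].
Step 2: next() consumes 14.
Step 3: next() consumes 10.
Step 4: next() returns 12.
Therefore res = 12.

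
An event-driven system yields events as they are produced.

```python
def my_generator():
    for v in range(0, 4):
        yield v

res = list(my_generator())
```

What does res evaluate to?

Step 1: The generator yields each value from range(0, 4).
Step 2: list() consumes all yields: [0, 1, 2, 3].
Therefore res = [0, 1, 2, 3].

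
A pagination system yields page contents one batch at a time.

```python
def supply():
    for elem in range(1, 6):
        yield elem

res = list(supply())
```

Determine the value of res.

Step 1: The generator yields each value from range(1, 6).
Step 2: list() consumes all yields: [1, 2, 3, 4, 5].
Therefore res = [1, 2, 3, 4, 5].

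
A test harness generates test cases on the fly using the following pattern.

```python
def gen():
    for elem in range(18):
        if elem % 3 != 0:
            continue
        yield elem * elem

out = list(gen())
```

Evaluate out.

Step 1: Only yield elem**2 when elem is divisible by 3:
  elem=0: 0 % 3 == 0, yield 0**2 = 0
  elem=3: 3 % 3 == 0, yield 3**2 = 9
  elem=6: 6 % 3 == 0, yield 6**2 = 36
  elem=9: 9 % 3 == 0, yield 9**2 = 81
  elem=12: 12 % 3 == 0, yield 12**2 = 144
  elem=15: 15 % 3 == 0, yield 15**2 = 225
Therefore out = [0, 9, 36, 81, 144, 225].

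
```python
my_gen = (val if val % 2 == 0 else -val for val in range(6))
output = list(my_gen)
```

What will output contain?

Step 1: For each val in range(6), yield val if even, else -val:
  val=0: even, yield 0
  val=1: odd, yield -1
  val=2: even, yield 2
  val=3: odd, yield -3
  val=4: even, yield 4
  val=5: odd, yield -5
Therefore output = [0, -1, 2, -3, 4, -5].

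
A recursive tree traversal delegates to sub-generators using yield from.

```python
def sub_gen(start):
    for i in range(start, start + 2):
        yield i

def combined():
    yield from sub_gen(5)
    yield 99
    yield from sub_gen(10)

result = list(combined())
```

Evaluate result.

Step 1: combined() delegates to sub_gen(5):
  yield 5
  yield 6
Step 2: yield 99
Step 3: Delegates to sub_gen(10):
  yield 10
  yield 11
Therefore result = [5, 6, 99, 10, 11].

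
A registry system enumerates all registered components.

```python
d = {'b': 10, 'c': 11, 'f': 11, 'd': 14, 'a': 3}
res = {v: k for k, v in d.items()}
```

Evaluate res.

Step 1: Invert dict (swap keys and values):
  'b': 10 -> 10: 'b'
  'c': 11 -> 11: 'c'
  'f': 11 -> 11: 'f'
  'd': 14 -> 14: 'd'
  'a': 3 -> 3: 'a'
Therefore res = {10: 'b', 11: 'f', 14: 'd', 3: 'a'}.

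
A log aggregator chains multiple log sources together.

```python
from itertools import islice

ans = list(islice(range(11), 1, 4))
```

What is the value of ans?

Step 1: islice(range(11), 1, 4) takes elements at indices [1, 4).
Step 2: Elements: [1, 2, 3].
Therefore ans = [1, 2, 3].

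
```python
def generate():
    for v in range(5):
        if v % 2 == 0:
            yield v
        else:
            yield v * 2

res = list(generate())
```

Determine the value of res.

Step 1: For each v in range(5), yield v if even, else v*2:
  v=0 (even): yield 0
  v=1 (odd): yield 1*2 = 2
  v=2 (even): yield 2
  v=3 (odd): yield 3*2 = 6
  v=4 (even): yield 4
Therefore res = [0, 2, 2, 6, 4].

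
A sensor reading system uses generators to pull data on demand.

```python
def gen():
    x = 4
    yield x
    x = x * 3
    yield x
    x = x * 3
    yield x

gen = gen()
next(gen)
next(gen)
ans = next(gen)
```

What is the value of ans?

Step 1: Trace through generator execution:
  Yield 1: x starts at 4, yield 4
  Yield 2: x = 4 * 3 = 12, yield 12
  Yield 3: x = 12 * 3 = 36, yield 36
Step 2: First next() gets 4, second next() gets the second value, third next() yields 36.
Therefore ans = 36.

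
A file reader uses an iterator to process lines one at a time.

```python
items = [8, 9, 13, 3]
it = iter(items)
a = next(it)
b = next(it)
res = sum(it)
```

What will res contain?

Step 1: Create iterator over [8, 9, 13, 3].
Step 2: a = next() = 8, b = next() = 9.
Step 3: sum() of remaining [13, 3] = 16.
Therefore res = 16.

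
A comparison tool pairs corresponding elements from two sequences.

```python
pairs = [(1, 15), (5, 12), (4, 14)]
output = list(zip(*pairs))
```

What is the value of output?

Step 1: zip(*pairs) transposes: unzips [(1, 15), (5, 12), (4, 14)] into separate sequences.
Step 2: First elements: (1, 5, 4), second elements: (15, 12, 14).
Therefore output = [(1, 5, 4), (15, 12, 14)].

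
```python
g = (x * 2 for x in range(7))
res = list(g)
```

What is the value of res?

Step 1: For each x in range(7), compute x*2:
  x=0: 0*2 = 0
  x=1: 1*2 = 2
  x=2: 2*2 = 4
  x=3: 3*2 = 6
  x=4: 4*2 = 8
  x=5: 5*2 = 10
  x=6: 6*2 = 12
Therefore res = [0, 2, 4, 6, 8, 10, 12].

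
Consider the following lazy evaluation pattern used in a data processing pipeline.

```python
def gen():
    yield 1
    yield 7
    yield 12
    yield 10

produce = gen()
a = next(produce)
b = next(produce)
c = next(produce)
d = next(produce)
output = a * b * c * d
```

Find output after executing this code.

Step 1: Create generator and consume all values:
  a = next(produce) = 1
  b = next(produce) = 7
  c = next(produce) = 12
  d = next(produce) = 10
Step 2: output = 1 * 7 * 12 * 10 = 840.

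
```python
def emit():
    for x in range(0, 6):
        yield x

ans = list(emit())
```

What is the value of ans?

Step 1: The generator yields each value from range(0, 6).
Step 2: list() consumes all yields: [0, 1, 2, 3, 4, 5].
Therefore ans = [0, 1, 2, 3, 4, 5].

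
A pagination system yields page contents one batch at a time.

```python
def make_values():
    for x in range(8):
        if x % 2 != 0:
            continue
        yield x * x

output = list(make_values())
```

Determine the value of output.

Step 1: Only yield x**2 when x is divisible by 2:
  x=0: 0 % 2 == 0, yield 0**2 = 0
  x=2: 2 % 2 == 0, yield 2**2 = 4
  x=4: 4 % 2 == 0, yield 4**2 = 16
  x=6: 6 % 2 == 0, yield 6**2 = 36
Therefore output = [0, 4, 16, 36].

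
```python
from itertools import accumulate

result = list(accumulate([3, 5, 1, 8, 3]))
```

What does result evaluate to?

Step 1: accumulate computes running sums:
  + 3 = 3
  + 5 = 8
  + 1 = 9
  + 8 = 17
  + 3 = 20
Therefore result = [3, 8, 9, 17, 20].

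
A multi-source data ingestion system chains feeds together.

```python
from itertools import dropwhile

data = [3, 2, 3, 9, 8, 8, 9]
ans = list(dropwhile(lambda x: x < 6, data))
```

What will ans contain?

Step 1: dropwhile drops elements while < 6:
  3 < 6: dropped
  2 < 6: dropped
  3 < 6: dropped
  9: kept (dropping stopped)
Step 2: Remaining elements kept regardless of condition.
Therefore ans = [9, 8, 8, 9].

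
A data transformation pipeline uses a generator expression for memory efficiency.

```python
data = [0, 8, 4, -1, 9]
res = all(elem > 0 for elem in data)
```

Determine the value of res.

Step 1: Check elem > 0 for each element in [0, 8, 4, -1, 9]:
  0 > 0: False
  8 > 0: True
  4 > 0: True
  -1 > 0: False
  9 > 0: True
Step 2: all() returns False.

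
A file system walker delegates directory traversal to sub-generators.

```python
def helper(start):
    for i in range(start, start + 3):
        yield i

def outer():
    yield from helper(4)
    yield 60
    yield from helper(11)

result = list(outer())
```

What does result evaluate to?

Step 1: outer() delegates to helper(4):
  yield 4
  yield 5
  yield 6
Step 2: yield 60
Step 3: Delegates to helper(11):
  yield 11
  yield 12
  yield 13
Therefore result = [4, 5, 6, 60, 11, 12, 13].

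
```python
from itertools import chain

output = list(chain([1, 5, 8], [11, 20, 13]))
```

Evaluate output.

Step 1: chain() concatenates iterables: [1, 5, 8] + [11, 20, 13].
Therefore output = [1, 5, 8, 11, 20, 13].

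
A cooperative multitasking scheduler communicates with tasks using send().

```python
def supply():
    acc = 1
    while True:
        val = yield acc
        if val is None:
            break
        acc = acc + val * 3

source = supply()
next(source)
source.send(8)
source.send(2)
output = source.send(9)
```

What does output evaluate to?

Step 1: next() -> yield acc=1.
Step 2: send(8) -> val=8, acc = 1 + 8*3 = 25, yield 25.
Step 3: send(2) -> val=2, acc = 25 + 2*3 = 31, yield 31.
Step 4: send(9) -> val=9, acc = 31 + 9*3 = 58, yield 58.
Therefore output = 58.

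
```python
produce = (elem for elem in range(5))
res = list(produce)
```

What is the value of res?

Step 1: Generator expression iterates range(5): [0, 1, 2, 3, 4].
Step 2: list() collects all values.
Therefore res = [0, 1, 2, 3, 4].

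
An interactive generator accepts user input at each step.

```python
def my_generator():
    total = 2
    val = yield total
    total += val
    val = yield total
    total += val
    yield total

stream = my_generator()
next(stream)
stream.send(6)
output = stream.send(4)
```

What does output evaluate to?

Step 1: next() -> yield total=2.
Step 2: send(6) -> val=6, total = 2+6 = 8, yield 8.
Step 3: send(4) -> val=4, total = 8+4 = 12, yield 12.
Therefore output = 12.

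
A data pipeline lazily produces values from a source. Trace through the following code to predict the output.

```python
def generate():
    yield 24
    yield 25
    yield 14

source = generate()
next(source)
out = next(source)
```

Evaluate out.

Step 1: generate() creates a generator.
Step 2: next(source) yields 24 (consumed and discarded).
Step 3: next(source) yields 25, assigned to out.
Therefore out = 25.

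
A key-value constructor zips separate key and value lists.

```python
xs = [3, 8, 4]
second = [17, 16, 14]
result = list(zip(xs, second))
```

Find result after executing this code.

Step 1: zip pairs elements at same index:
  Index 0: (3, 17)
  Index 1: (8, 16)
  Index 2: (4, 14)
Therefore result = [(3, 17), (8, 16), (4, 14)].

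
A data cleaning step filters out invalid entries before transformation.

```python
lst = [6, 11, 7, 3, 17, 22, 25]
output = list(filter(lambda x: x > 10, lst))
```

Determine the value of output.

Step 1: Filter elements > 10:
  6: removed
  11: kept
  7: removed
  3: removed
  17: kept
  22: kept
  25: kept
Therefore output = [11, 17, 22, 25].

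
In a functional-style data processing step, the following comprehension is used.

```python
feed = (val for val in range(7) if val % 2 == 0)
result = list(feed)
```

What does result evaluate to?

Step 1: Filter range(7) keeping only even values:
  val=0: even, included
  val=1: odd, excluded
  val=2: even, included
  val=3: odd, excluded
  val=4: even, included
  val=5: odd, excluded
  val=6: even, included
Therefore result = [0, 2, 4, 6].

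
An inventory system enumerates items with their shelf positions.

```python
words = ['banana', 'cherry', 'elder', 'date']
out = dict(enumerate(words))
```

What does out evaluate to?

Step 1: enumerate pairs indices with words:
  0 -> 'banana'
  1 -> 'cherry'
  2 -> 'elder'
  3 -> 'date'
Therefore out = {0: 'banana', 1: 'cherry', 2: 'elder', 3: 'date'}.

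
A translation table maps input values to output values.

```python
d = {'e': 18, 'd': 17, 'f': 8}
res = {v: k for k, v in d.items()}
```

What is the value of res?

Step 1: Invert dict (swap keys and values):
  'e': 18 -> 18: 'e'
  'd': 17 -> 17: 'd'
  'f': 8 -> 8: 'f'
Therefore res = {18: 'e', 17: 'd', 8: 'f'}.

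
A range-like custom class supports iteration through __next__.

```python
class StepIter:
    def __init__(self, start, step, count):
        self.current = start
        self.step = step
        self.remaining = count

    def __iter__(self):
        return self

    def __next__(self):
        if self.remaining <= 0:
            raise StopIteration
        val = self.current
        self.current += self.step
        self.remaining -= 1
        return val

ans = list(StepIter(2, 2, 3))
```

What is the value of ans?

Step 1: StepIter starts at 2, increments by 2, for 3 steps:
  Yield 2, then current += 2
  Yield 4, then current += 2
  Yield 6, then current += 2
Therefore ans = [2, 4, 6].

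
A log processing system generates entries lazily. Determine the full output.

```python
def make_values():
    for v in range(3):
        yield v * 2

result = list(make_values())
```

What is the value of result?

Step 1: For each v in range(3), yield v * 2:
  v=0: yield 0 * 2 = 0
  v=1: yield 1 * 2 = 2
  v=2: yield 2 * 2 = 4
Therefore result = [0, 2, 4].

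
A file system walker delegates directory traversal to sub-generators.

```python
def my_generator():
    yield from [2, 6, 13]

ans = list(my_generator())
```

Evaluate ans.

Step 1: yield from delegates to the iterable, yielding each element.
Step 2: Collected values: [2, 6, 13].
Therefore ans = [2, 6, 13].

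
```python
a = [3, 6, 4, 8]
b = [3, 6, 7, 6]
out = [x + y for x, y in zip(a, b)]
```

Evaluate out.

Step 1: Add corresponding elements:
  3 + 3 = 6
  6 + 6 = 12
  4 + 7 = 11
  8 + 6 = 14
Therefore out = [6, 12, 11, 14].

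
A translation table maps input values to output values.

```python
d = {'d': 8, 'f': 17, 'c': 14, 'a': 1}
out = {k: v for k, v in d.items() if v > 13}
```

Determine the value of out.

Step 1: Filter items where value > 13:
  'd': 8 <= 13: removed
  'f': 17 > 13: kept
  'c': 14 > 13: kept
  'a': 1 <= 13: removed
Therefore out = {'f': 17, 'c': 14}.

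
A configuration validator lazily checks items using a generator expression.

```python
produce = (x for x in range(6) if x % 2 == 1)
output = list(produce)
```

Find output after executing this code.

Step 1: Filter range(6) keeping only odd values:
  x=0: even, excluded
  x=1: odd, included
  x=2: even, excluded
  x=3: odd, included
  x=4: even, excluded
  x=5: odd, included
Therefore output = [1, 3, 5].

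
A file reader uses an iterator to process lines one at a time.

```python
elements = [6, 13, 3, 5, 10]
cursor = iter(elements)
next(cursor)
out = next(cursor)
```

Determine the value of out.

Step 1: Create iterator over [6, 13, 3, 5, 10].
Step 2: next() consumes 6.
Step 3: next() returns 13.
Therefore out = 13.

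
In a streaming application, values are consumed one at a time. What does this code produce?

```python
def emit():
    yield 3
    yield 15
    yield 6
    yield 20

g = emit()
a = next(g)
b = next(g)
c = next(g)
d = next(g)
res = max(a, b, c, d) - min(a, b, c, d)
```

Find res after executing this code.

Step 1: Create generator and consume all values:
  a = next(g) = 3
  b = next(g) = 15
  c = next(g) = 6
  d = next(g) = 20
Step 2: max = 20, min = 3, res = 20 - 3 = 17.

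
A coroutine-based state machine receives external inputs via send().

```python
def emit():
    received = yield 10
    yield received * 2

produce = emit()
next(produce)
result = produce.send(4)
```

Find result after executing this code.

Step 1: next(produce) advances to first yield, producing 10.
Step 2: send(4) resumes, received = 4.
Step 3: yield received * 2 = 4 * 2 = 8.
Therefore result = 8.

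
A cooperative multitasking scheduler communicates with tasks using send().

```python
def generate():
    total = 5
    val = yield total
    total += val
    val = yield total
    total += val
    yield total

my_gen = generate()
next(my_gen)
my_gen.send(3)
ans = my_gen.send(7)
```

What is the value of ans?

Step 1: next() -> yield total=5.
Step 2: send(3) -> val=3, total = 5+3 = 8, yield 8.
Step 3: send(7) -> val=7, total = 8+7 = 15, yield 15.
Therefore ans = 15.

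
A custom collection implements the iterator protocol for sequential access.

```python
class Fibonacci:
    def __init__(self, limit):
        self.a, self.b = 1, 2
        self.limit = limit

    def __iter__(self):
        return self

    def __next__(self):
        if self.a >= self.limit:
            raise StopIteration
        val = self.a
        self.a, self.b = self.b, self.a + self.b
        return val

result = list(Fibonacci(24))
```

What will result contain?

Step 1: Fibonacci-like sequence (a=1, b=2) until >= 24:
  Yield 1, then a,b = 2,3
  Yield 2, then a,b = 3,5
  Yield 3, then a,b = 5,8
  Yield 5, then a,b = 8,13
  Yield 8, then a,b = 13,21
  Yield 13, then a,b = 21,34
  Yield 21, then a,b = 34,55
Step 2: 34 >= 24, stop.
Therefore result = [1, 2, 3, 5, 8, 13, 21].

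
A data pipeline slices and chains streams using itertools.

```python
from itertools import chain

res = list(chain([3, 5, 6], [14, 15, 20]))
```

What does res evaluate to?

Step 1: chain() concatenates iterables: [3, 5, 6] + [14, 15, 20].
Therefore res = [3, 5, 6, 14, 15, 20].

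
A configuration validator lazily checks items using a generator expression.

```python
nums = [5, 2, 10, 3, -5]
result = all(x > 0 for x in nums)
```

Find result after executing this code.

Step 1: Check x > 0 for each element in [5, 2, 10, 3, -5]:
  5 > 0: True
  2 > 0: True
  10 > 0: True
  3 > 0: True
  -5 > 0: False
Step 2: all() returns False.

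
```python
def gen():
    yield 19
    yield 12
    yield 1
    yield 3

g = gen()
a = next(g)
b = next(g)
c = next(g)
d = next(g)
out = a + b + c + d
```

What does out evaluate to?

Step 1: Create generator and consume all values:
  a = next(g) = 19
  b = next(g) = 12
  c = next(g) = 1
  d = next(g) = 3
Step 2: out = 19 + 12 + 1 + 3 = 35.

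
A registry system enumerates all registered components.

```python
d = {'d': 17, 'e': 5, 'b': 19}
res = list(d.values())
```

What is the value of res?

Step 1: d.values() returns the dictionary values in insertion order.
Therefore res = [17, 5, 19].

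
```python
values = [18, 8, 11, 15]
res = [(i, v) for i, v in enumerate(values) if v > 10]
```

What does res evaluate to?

Step 1: Filter enumerate([18, 8, 11, 15]) keeping v > 10:
  (0, 18): 18 > 10, included
  (1, 8): 8 <= 10, excluded
  (2, 11): 11 > 10, included
  (3, 15): 15 > 10, included
Therefore res = [(0, 18), (2, 11), (3, 15)].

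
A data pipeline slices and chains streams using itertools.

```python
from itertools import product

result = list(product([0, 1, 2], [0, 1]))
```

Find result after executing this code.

Step 1: product([0, 1, 2], [0, 1]) gives all pairs:
  (0, 0)
  (0, 1)
  (1, 0)
  (1, 1)
  (2, 0)
  (2, 1)
Therefore result = [(0, 0), (0, 1), (1, 0), (1, 1), (2, 0), (2, 1)].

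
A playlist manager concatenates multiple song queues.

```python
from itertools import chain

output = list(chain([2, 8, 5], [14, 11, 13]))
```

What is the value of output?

Step 1: chain() concatenates iterables: [2, 8, 5] + [14, 11, 13].
Therefore output = [2, 8, 5, 14, 11, 13].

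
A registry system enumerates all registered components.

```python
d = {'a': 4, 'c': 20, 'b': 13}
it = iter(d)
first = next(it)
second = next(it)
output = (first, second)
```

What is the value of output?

Step 1: iter(d) iterates over keys: ['a', 'c', 'b'].
Step 2: first = next(it) = 'a', second = next(it) = 'c'.
Therefore output = ('a', 'c').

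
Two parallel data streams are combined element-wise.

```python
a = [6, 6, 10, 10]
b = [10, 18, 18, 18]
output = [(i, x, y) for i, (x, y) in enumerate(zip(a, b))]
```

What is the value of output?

Step 1: enumerate(zip(a, b)) gives index with paired elements:
  i=0: (6, 10)
  i=1: (6, 18)
  i=2: (10, 18)
  i=3: (10, 18)
Therefore output = [(0, 6, 10), (1, 6, 18), (2, 10, 18), (3, 10, 18)].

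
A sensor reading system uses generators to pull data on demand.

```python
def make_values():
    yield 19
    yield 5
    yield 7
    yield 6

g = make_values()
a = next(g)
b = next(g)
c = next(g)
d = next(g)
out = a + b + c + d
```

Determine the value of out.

Step 1: Create generator and consume all values:
  a = next(g) = 19
  b = next(g) = 5
  c = next(g) = 7
  d = next(g) = 6
Step 2: out = 19 + 5 + 7 + 6 = 37.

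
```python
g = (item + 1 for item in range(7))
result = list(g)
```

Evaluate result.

Step 1: For each item in range(7), compute item+1:
  item=0: 0+1 = 1
  item=1: 1+1 = 2
  item=2: 2+1 = 3
  item=3: 3+1 = 4
  item=4: 4+1 = 5
  item=5: 5+1 = 6
  item=6: 6+1 = 7
Therefore result = [1, 2, 3, 4, 5, 6, 7].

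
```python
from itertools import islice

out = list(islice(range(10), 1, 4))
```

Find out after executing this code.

Step 1: islice(range(10), 1, 4) takes elements at indices [1, 4).
Step 2: Elements: [1, 2, 3].
Therefore out = [1, 2, 3].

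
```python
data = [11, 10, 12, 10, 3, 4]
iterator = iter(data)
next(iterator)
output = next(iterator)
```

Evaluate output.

Step 1: Create iterator over [11, 10, 12, 10, 3, 4].
Step 2: next() consumes 11.
Step 3: next() returns 10.
Therefore output = 10.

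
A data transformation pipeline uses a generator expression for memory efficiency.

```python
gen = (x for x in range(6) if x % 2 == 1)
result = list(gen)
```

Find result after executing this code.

Step 1: Filter range(6) keeping only odd values:
  x=0: even, excluded
  x=1: odd, included
  x=2: even, excluded
  x=3: odd, included
  x=4: even, excluded
  x=5: odd, included
Therefore result = [1, 3, 5].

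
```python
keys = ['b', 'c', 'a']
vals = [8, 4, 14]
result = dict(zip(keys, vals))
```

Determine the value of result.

Step 1: zip pairs keys with values:
  'b' -> 8
  'c' -> 4
  'a' -> 14
Therefore result = {'b': 8, 'c': 4, 'a': 14}.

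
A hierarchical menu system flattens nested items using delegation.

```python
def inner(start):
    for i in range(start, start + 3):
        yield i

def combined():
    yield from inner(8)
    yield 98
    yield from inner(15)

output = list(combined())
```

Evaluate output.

Step 1: combined() delegates to inner(8):
  yield 8
  yield 9
  yield 10
Step 2: yield 98
Step 3: Delegates to inner(15):
  yield 15
  yield 16
  yield 17
Therefore output = [8, 9, 10, 98, 15, 16, 17].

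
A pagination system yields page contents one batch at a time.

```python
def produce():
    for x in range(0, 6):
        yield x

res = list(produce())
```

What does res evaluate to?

Step 1: The generator yields each value from range(0, 6).
Step 2: list() consumes all yields: [0, 1, 2, 3, 4, 5].
Therefore res = [0, 1, 2, 3, 4, 5].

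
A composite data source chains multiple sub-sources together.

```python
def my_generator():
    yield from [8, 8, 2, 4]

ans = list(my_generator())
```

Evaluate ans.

Step 1: yield from delegates to the iterable, yielding each element.
Step 2: Collected values: [8, 8, 2, 4].
Therefore ans = [8, 8, 2, 4].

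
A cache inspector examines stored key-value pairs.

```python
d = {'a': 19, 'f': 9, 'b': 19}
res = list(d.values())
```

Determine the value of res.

Step 1: d.values() returns the dictionary values in insertion order.
Therefore res = [19, 9, 19].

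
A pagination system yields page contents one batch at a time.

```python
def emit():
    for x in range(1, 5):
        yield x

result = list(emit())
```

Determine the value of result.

Step 1: The generator yields each value from range(1, 5).
Step 2: list() consumes all yields: [1, 2, 3, 4].
Therefore result = [1, 2, 3, 4].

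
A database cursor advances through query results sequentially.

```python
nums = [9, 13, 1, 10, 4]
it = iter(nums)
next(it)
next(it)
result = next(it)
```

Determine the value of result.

Step 1: Create iterator over [9, 13, 1, 10, 4].
Step 2: next() consumes 9.
Step 3: next() consumes 13.
Step 4: next() returns 1.
Therefore result = 1.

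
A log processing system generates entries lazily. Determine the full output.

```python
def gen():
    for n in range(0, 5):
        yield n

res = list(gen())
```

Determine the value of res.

Step 1: The generator yields each value from range(0, 5).
Step 2: list() consumes all yields: [0, 1, 2, 3, 4].
Therefore res = [0, 1, 2, 3, 4].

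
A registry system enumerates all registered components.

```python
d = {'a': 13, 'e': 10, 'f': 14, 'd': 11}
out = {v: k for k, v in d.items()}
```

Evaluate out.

Step 1: Invert dict (swap keys and values):
  'a': 13 -> 13: 'a'
  'e': 10 -> 10: 'e'
  'f': 14 -> 14: 'f'
  'd': 11 -> 11: 'd'
Therefore out = {13: 'a', 10: 'e', 14: 'f', 11: 'd'}.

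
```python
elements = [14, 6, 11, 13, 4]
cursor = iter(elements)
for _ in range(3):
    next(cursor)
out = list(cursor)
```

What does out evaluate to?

Step 1: Create iterator over [14, 6, 11, 13, 4].
Step 2: Advance 3 positions (consuming [14, 6, 11]).
Step 3: list() collects remaining elements: [13, 4].
Therefore out = [13, 4].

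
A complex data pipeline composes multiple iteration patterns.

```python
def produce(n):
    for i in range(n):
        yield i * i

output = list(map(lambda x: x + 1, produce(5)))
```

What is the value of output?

Step 1: produce(5) yields squares: [0, 1, 4, 9, 16].
Step 2: map adds 1 to each: [1, 2, 5, 10, 17].
Therefore output = [1, 2, 5, 10, 17].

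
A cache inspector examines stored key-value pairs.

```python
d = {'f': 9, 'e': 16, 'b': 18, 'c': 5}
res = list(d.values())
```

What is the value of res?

Step 1: d.values() returns the dictionary values in insertion order.
Therefore res = [9, 16, 18, 5].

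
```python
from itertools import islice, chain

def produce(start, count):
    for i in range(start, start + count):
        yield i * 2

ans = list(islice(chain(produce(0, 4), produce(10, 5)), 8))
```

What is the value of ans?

Step 1: produce(0, 4) yields [0, 2, 4, 6].
Step 2: produce(10, 5) yields [20, 22, 24, 26, 28].
Step 3: chain concatenates: [0, 2, 4, 6, 20, 22, 24, 26, 28].
Step 4: islice takes first 8: [0, 2, 4, 6, 20, 22, 24, 26].
Therefore ans = [0, 2, 4, 6, 20, 22, 24, 26].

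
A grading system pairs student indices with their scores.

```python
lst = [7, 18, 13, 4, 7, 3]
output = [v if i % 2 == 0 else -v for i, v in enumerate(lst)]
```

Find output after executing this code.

Step 1: For each (i, v), keep v if i is even, negate if odd:
  i=0 (even): keep 7
  i=1 (odd): negate to -18
  i=2 (even): keep 13
  i=3 (odd): negate to -4
  i=4 (even): keep 7
  i=5 (odd): negate to -3
Therefore output = [7, -18, 13, -4, 7, -3].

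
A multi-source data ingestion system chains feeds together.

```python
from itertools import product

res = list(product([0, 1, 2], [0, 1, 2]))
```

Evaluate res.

Step 1: product([0, 1, 2], [0, 1, 2]) gives all pairs:
  (0, 0)
  (0, 1)
  (0, 2)
  (1, 0)
  (1, 1)
  (1, 2)
  (2, 0)
  (2, 1)
  (2, 2)
Therefore res = [(0, 0), (0, 1), (0, 2), (1, 0), (1, 1), (1, 2), (2, 0), (2, 1), (2, 2)].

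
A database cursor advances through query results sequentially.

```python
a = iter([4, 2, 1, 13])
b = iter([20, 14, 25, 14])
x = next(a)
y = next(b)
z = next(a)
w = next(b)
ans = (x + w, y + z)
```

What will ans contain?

Step 1: a iterates [4, 2, 1, 13], b iterates [20, 14, 25, 14].
Step 2: x = next(a) = 4, y = next(b) = 20.
Step 3: z = next(a) = 2, w = next(b) = 14.
Step 4: ans = (4 + 14, 20 + 2) = (18, 22).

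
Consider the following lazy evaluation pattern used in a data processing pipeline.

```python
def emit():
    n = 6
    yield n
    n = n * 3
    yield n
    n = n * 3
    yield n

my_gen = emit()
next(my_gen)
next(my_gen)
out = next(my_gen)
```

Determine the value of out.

Step 1: Trace through generator execution:
  Yield 1: n starts at 6, yield 6
  Yield 2: n = 6 * 3 = 18, yield 18
  Yield 3: n = 18 * 3 = 54, yield 54
Step 2: First next() gets 6, second next() gets the second value, third next() yields 54.
Therefore out = 54.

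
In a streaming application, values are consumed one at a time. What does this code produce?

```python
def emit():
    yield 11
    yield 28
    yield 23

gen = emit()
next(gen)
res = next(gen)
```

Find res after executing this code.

Step 1: emit() creates a generator.
Step 2: next(gen) yields 11 (consumed and discarded).
Step 3: next(gen) yields 28, assigned to res.
Therefore res = 28.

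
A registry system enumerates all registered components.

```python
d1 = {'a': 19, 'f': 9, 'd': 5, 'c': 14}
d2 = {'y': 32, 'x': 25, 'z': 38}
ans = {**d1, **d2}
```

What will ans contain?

Step 1: Merge d1 and d2 (d2 values override on key conflicts).
Step 2: d1 has keys ['a', 'f', 'd', 'c'], d2 has keys ['y', 'x', 'z'].
Therefore ans = {'a': 19, 'f': 9, 'd': 5, 'c': 14, 'y': 32, 'x': 25, 'z': 38}.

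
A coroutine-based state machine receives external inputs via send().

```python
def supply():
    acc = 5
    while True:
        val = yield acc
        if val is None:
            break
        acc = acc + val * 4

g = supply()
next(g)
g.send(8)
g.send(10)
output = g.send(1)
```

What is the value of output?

Step 1: next() -> yield acc=5.
Step 2: send(8) -> val=8, acc = 5 + 8*4 = 37, yield 37.
Step 3: send(10) -> val=10, acc = 37 + 10*4 = 77, yield 77.
Step 4: send(1) -> val=1, acc = 77 + 1*4 = 81, yield 81.
Therefore output = 81.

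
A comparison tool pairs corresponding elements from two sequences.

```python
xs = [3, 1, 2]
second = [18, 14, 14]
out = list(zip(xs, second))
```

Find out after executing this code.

Step 1: zip pairs elements at same index:
  Index 0: (3, 18)
  Index 1: (1, 14)
  Index 2: (2, 14)
Therefore out = [(3, 18), (1, 14), (2, 14)].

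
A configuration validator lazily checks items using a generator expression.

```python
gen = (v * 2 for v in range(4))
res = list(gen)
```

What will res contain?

Step 1: For each v in range(4), compute v*2:
  v=0: 0*2 = 0
  v=1: 1*2 = 2
  v=2: 2*2 = 4
  v=3: 3*2 = 6
Therefore res = [0, 2, 4, 6].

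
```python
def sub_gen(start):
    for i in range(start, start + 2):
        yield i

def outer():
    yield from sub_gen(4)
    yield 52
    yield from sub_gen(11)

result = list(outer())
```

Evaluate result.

Step 1: outer() delegates to sub_gen(4):
  yield 4
  yield 5
Step 2: yield 52
Step 3: Delegates to sub_gen(11):
  yield 11
  yield 12
Therefore result = [4, 5, 52, 11, 12].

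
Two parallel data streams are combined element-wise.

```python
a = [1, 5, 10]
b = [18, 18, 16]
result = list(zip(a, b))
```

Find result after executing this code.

Step 1: zip pairs elements at same index:
  Index 0: (1, 18)
  Index 1: (5, 18)
  Index 2: (10, 16)
Therefore result = [(1, 18), (5, 18), (10, 16)].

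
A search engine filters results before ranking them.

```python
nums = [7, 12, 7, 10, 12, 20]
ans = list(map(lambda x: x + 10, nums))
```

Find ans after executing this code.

Step 1: Apply lambda x: x + 10 to each element:
  7 -> 17
  12 -> 22
  7 -> 17
  10 -> 20
  12 -> 22
  20 -> 30
Therefore ans = [17, 22, 17, 20, 22, 30].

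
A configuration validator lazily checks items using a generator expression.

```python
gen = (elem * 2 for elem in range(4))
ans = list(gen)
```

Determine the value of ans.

Step 1: For each elem in range(4), compute elem*2:
  elem=0: 0*2 = 0
  elem=1: 1*2 = 2
  elem=2: 2*2 = 4
  elem=3: 3*2 = 6
Therefore ans = [0, 2, 4, 6].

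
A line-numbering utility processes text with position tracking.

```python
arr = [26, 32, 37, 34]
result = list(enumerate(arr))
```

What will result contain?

Step 1: enumerate pairs each element with its index:
  (0, 26)
  (1, 32)
  (2, 37)
  (3, 34)
Therefore result = [(0, 26), (1, 32), (2, 37), (3, 34)].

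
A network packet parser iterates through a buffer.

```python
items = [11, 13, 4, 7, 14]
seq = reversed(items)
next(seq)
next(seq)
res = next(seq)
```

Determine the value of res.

Step 1: reversed([11, 13, 4, 7, 14]) gives iterator: [14, 7, 4, 13, 11].
Step 2: First next() = 14, second next() = 7.
Step 3: Third next() = 4.
Therefore res = 4.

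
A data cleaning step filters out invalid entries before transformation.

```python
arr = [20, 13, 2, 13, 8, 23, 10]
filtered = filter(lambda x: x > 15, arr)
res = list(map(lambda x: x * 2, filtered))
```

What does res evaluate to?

Step 1: Filter arr for elements > 15:
  20: kept
  13: removed
  2: removed
  13: removed
  8: removed
  23: kept
  10: removed
Step 2: Map x * 2 on filtered [20, 23]:
  20 -> 40
  23 -> 46
Therefore res = [40, 46].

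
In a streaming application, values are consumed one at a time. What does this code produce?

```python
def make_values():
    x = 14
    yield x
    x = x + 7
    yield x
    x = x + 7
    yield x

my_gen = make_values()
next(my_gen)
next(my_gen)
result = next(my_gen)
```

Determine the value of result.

Step 1: Trace through generator execution:
  Yield 1: x starts at 14, yield 14
  Yield 2: x = 14 + 7 = 21, yield 21
  Yield 3: x = 21 + 7 = 28, yield 28
Step 2: First next() gets 14, second next() gets the second value, third next() yields 28.
Therefore result = 28.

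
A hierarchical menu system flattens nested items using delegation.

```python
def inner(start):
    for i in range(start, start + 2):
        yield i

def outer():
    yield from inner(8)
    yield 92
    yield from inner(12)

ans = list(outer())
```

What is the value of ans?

Step 1: outer() delegates to inner(8):
  yield 8
  yield 9
Step 2: yield 92
Step 3: Delegates to inner(12):
  yield 12
  yield 13
Therefore ans = [8, 9, 92, 12, 13].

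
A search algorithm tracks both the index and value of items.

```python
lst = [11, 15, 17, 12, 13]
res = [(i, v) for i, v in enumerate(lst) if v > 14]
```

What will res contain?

Step 1: Filter enumerate([11, 15, 17, 12, 13]) keeping v > 14:
  (0, 11): 11 <= 14, excluded
  (1, 15): 15 > 14, included
  (2, 17): 17 > 14, included
  (3, 12): 12 <= 14, excluded
  (4, 13): 13 <= 14, excluded
Therefore res = [(1, 15), (2, 17)].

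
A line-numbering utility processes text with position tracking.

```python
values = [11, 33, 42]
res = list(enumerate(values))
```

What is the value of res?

Step 1: enumerate pairs each element with its index:
  (0, 11)
  (1, 33)
  (2, 42)
Therefore res = [(0, 11), (1, 33), (2, 42)].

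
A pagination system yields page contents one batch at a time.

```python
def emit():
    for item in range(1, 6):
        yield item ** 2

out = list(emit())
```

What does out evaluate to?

Step 1: For each item in range(1, 6), yield item**2:
  item=1: yield 1**2 = 1
  item=2: yield 2**2 = 4
  item=3: yield 3**2 = 9
  item=4: yield 4**2 = 16
  item=5: yield 5**2 = 25
Therefore out = [1, 4, 9, 16, 25].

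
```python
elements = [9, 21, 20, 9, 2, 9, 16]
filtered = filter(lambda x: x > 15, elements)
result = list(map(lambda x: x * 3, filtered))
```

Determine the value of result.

Step 1: Filter elements for elements > 15:
  9: removed
  21: kept
  20: kept
  9: removed
  2: removed
  9: removed
  16: kept
Step 2: Map x * 3 on filtered [21, 20, 16]:
  21 -> 63
  20 -> 60
  16 -> 48
Therefore result = [63, 60, 48].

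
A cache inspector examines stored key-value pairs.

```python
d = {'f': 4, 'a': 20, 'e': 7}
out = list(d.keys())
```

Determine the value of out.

Step 1: d.keys() returns the dictionary keys in insertion order.
Therefore out = ['f', 'a', 'e'].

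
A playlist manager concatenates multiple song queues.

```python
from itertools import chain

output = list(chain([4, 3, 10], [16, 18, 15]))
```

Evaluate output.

Step 1: chain() concatenates iterables: [4, 3, 10] + [16, 18, 15].
Therefore output = [4, 3, 10, 16, 18, 15].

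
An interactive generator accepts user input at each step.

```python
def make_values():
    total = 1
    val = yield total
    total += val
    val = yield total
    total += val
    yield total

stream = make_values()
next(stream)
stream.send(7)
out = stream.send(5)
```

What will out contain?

Step 1: next() -> yield total=1.
Step 2: send(7) -> val=7, total = 1+7 = 8, yield 8.
Step 3: send(5) -> val=5, total = 8+5 = 13, yield 13.
Therefore out = 13.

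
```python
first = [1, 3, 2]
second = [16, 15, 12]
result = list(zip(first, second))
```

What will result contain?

Step 1: zip pairs elements at same index:
  Index 0: (1, 16)
  Index 1: (3, 15)
  Index 2: (2, 12)
Therefore result = [(1, 16), (3, 15), (2, 12)].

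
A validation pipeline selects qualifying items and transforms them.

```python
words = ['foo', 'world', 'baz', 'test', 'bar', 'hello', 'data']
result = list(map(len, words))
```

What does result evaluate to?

Step 1: Map len() to each word:
  'foo' -> 3
  'world' -> 5
  'baz' -> 3
  'test' -> 4
  'bar' -> 3
  'hello' -> 5
  'data' -> 4
Therefore result = [3, 5, 3, 4, 3, 5, 4].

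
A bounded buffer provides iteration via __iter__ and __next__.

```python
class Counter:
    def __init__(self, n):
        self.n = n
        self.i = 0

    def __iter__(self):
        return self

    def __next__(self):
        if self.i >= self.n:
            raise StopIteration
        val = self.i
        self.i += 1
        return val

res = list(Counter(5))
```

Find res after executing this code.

Step 1: Counter(5) creates an iterator counting 0 to 4.
Step 2: list() consumes all values: [0, 1, 2, 3, 4].
Therefore res = [0, 1, 2, 3, 4].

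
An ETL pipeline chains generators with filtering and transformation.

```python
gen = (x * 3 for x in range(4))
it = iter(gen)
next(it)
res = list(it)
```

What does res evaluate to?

Step 1: Generator produces [0, 3, 6, 9].
Step 2: next(it) consumes first element (0).
Step 3: list(it) collects remaining: [3, 6, 9].
Therefore res = [3, 6, 9].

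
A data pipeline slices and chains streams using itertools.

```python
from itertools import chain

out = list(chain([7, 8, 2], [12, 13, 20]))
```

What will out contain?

Step 1: chain() concatenates iterables: [7, 8, 2] + [12, 13, 20].
Therefore out = [7, 8, 2, 12, 13, 20].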